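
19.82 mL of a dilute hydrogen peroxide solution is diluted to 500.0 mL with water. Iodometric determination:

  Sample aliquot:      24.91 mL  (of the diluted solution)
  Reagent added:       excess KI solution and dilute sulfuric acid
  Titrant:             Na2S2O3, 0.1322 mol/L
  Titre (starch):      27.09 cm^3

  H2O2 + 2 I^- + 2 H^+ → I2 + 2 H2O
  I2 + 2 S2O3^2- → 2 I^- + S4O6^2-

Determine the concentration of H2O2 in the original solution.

1.813 mol/L

n(S2O3^2-) = 0.02709 × 0.1322 = 3.581 × 10^-3 mol
n(I2) = n(S2O3^2-)/2 = 1.791 × 10^-3 mol
n(H2O2) in the aliquot = 1.791 × 10^-3 mol (1:1 ratio)
[H2O2]_dilute = 1.791 × 10^-3 / 0.02491 = 0.07188 mol/L
[H2O2]_original = 0.07188 × 500.0/19.82 = 1.813 mol/L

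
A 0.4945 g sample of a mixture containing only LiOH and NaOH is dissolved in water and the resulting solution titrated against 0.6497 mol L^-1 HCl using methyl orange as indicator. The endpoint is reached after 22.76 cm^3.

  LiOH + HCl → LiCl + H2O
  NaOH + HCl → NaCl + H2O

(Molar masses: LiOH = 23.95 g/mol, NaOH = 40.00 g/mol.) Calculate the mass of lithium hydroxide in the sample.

0.1447 g

n(HCl) = 0.02276 × 0.6497 = 0.01479 mol
Let x = n(LiOH), y = n(NaOH).
Titrant: 1x + 1y = 0.01479;  mass: 23.95x + 40.00y = 0.4945
Solving, x = 6.043 × 10^-3 mol, y = 8.744 × 10^-3 mol
mass of LiOH = 6.043 × 10^-3 × 23.95 = 0.1447 g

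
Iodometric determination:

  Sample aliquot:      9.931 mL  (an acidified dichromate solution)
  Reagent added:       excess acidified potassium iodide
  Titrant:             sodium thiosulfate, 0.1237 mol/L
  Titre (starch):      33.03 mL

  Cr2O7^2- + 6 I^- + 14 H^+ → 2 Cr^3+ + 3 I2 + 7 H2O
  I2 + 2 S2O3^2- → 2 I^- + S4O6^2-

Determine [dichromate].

0.06857 mol/L

n(S2O3^2-) = 0.03303 × 0.1237 = 4.086 × 10^-3 mol
n(I2) = n(S2O3^2-)/2 = 2.043 × 10^-3 mol
From the 1:3 ratio, n(Cr2O7^2-) in the aliquot = 1/3 × 2.043 × 10^-3 = 6.810 × 10^-4 mol
[Cr2O7^2-] = 6.810 × 10^-4 / 0.009931 = 0.06857 mol/L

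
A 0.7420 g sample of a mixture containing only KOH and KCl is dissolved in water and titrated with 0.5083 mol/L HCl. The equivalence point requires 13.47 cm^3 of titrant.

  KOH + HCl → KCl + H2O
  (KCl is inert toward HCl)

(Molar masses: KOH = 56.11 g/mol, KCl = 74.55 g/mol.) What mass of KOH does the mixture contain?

0.3842 g

n(HCl) = 0.01347 × 0.5083 = 6.847 × 10^-3 mol
Let x = n(KOH), y = n(KCl).
Titrant: 1x = 6.847 × 10^-3;  mass: 56.11x + 74.55y = 0.7420
Solving, x = 6.847 × 10^-3 mol, y = 4.800 × 10^-3 mol
mass of KOH = 6.847 × 10^-3 × 56.11 = 0.3842 g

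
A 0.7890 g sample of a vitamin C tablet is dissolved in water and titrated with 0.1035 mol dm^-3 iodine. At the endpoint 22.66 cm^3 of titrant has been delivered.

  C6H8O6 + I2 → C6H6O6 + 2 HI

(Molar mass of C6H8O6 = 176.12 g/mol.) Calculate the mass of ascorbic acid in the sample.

n(I2) = 0.02266 L × 0.1035 mol/L = 2.345 × 10^-3 mol
n(C6H8O6) = 2.345 × 10^-3 mol (1:1 ratio)
mass of C6H8O6 = 2.345 × 10^-3 × 176.12 g/mol = 0.4131 g

0.4131 g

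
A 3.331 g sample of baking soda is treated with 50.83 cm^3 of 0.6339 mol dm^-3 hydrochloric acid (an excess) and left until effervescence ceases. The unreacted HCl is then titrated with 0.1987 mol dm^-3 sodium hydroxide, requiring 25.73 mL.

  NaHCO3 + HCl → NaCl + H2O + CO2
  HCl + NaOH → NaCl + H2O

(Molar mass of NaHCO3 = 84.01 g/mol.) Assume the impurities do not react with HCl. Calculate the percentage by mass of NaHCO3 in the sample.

n(HCl) added = 0.05083 × 0.6339 = 0.03222 mol
n(NaOH) used in back-titration = 0.02573 × 0.1987 = 5.113 × 10^-3 mol
n(HCl) left over = 5.113 × 10^-3 mol (1:1 ratio)
n(HCl) consumed by analyte = 0.03222 − 5.113 × 10^-3 = 0.02711 mol
n(NaHCO3) = 0.02711 mol (1:1 ratio)
mass of NaHCO3 = 0.02711 × 84.01 = 2.277 g
% NaHCO3 = 2.277 / 3.331 × 100 = 68.37 %

68.37 %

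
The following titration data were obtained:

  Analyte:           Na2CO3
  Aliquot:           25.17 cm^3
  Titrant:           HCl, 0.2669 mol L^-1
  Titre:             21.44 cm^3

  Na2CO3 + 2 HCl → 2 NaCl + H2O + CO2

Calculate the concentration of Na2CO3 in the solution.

n(HCl) = 0.02144 L × 0.2669 mol/L = 5.722 × 10^-3 mol
From the 1:2 mole ratio, n(Na2CO3) = 1/2 × 5.722 × 10^-3 = 2.861 × 10^-3 mol
[Na2CO3] = 2.861 × 10^-3 mol / 0.02517 L = 0.1137 mol/L

0.1137 mol/L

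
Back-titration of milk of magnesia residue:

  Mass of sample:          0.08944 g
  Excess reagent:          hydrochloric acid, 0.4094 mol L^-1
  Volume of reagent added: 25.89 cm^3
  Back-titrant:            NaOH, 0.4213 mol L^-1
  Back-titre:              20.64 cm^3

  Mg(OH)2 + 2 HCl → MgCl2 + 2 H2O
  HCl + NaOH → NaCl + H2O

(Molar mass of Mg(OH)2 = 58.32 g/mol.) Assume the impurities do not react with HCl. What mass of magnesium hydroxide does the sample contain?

n(HCl) added = 0.02589 × 0.4094 = 0.01060 mol
n(NaOH) used in back-titration = 0.02064 × 0.4213 = 8.696 × 10^-3 mol
n(HCl) left over = 8.696 × 10^-3 mol (1:1 ratio)
n(HCl) consumed by analyte = 0.01060 − 8.696 × 10^-3 = 1.904 × 10^-3 mol
From the 1:2 ratio, n(Mg(OH)2) = 1/2 × 1.904 × 10^-3 = 9.519 × 10^-4 mol
mass of Mg(OH)2 = 9.519 × 10^-4 × 58.32 = 0.05551 g

0.05551 g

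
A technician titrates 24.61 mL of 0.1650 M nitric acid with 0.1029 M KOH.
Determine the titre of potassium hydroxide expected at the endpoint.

HNO3 + KOH → KNO3 + H2O
n(HNO3) = 0.02461 L × 0.1650 mol/L = 4.061 × 10^-3 mol
n(KOH) = 4.061 × 10^-3 mol (1:1 stoichiometry)
V(KOH) = 4.061 × 10^-3 mol / 0.1029 mol/L = 0.03946 L = 39.46 mL

39.46 mL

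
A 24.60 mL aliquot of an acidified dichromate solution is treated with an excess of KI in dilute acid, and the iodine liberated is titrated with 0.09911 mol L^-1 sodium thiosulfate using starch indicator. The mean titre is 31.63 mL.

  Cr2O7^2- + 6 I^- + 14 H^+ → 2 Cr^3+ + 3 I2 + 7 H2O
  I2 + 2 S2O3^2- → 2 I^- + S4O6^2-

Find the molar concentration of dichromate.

n(S2O3^2-) = 0.03163 × 0.09911 = 3.135 × 10^-3 mol
n(I2) = n(S2O3^2-)/2 = 1.567 × 10^-3 mol
From the 1:3 ratio, n(Cr2O7^2-) in the aliquot = 1/3 × 1.567 × 10^-3 = 5.225 × 10^-4 mol
[Cr2O7^2-] = 5.225 × 10^-4 / 0.02460 = 0.02124 mol/L

0.02124 mol/L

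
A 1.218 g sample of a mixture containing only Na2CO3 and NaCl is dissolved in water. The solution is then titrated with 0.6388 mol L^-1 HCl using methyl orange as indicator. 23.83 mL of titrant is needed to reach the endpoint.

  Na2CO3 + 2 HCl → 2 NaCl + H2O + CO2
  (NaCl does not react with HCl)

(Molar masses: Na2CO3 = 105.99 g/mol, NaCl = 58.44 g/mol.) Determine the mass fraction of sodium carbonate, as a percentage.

n(HCl) = 0.02383 × 0.6388 = 0.01522 mol
Let x = n(Na2CO3), y = n(NaCl).
Titrant: 2x = 0.01522;  mass: 105.99x + 58.44y = 1.218
Solving, x = 7.611 × 10^-3 mol, y = 7.038 × 10^-3 mol
mass of Na2CO3 = 7.611 × 10^-3 × 105.99 = 0.8067 g
% Na2CO3 = 0.8067 / 1.218 × 100 = 66.23 %

66.23 %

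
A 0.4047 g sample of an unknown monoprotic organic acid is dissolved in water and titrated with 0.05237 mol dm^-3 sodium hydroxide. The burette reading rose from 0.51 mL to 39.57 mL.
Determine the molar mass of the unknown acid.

197.8 g/mol

n(NaOH) = 0.03906 L × 0.05237 mol/L = 2.046 × 10^-3 mol
n(HA) = 2.046 × 10^-3 mol (1:1 ratio)
M = m / n = 0.4047 g / 2.046 × 10^-3 mol = 197.8 g/mol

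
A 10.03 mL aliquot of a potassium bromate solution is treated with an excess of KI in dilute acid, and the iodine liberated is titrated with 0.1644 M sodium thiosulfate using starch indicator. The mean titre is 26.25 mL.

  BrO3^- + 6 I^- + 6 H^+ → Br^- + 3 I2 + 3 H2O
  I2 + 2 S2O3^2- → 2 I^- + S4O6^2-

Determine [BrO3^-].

n(S2O3^2-) = 0.02625 × 0.1644 = 4.316 × 10^-3 mol
n(I2) = n(S2O3^2-)/2 = 2.158 × 10^-3 mol
From the 1:3 ratio, n(BrO3^-) in the aliquot = 1/3 × 2.158 × 10^-3 = 7.192 × 10^-4 mol
[BrO3^-] = 7.192 × 10^-4 / 0.01003 = 0.07171 mol/L

0.07171 M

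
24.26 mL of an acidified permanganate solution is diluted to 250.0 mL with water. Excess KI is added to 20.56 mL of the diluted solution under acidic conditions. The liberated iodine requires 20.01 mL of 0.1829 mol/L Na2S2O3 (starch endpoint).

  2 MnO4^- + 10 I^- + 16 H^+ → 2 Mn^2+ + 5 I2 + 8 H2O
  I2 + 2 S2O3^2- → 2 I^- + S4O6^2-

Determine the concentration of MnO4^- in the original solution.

0.3669 mol/L

n(S2O3^2-) = 0.02001 × 0.1829 = 3.660 × 10^-3 mol
n(I2) = n(S2O3^2-)/2 = 1.830 × 10^-3 mol
From the 2:5 ratio, n(MnO4^-) in the aliquot = 2/5 × 1.830 × 10^-3 = 7.320 × 10^-4 mol
[MnO4^-]_dilute = 7.320 × 10^-4 / 0.02056 = 0.03560 mol/L
[MnO4^-]_original = 0.03560 × 250.0/24.26 = 0.3669 mol/L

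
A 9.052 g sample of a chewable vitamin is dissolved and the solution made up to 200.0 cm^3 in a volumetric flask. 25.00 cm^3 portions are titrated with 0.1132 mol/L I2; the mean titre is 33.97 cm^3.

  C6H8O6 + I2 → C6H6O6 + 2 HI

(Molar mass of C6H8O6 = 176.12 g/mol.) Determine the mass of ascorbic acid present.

5.418 g

n(I2) per titration = 0.03397 × 0.1132 = 3.845 × 10^-3 mol
n(C6H8O6) in each aliquot = 3.845 × 10^-3 mol (1:1 ratio)
n(C6H8O6) in the whole flask = 3.845 × 10^-3 × 200.0/25.00 = 0.03076 mol
mass of C6H8O6 = 0.03076 × 176.12 = 5.418 g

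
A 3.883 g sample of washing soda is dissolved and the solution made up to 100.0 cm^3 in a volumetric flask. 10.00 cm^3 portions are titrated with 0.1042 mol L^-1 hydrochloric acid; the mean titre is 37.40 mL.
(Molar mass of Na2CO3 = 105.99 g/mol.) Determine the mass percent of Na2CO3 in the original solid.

53.19 %

Na2CO3 + 2 HCl → 2 NaCl + H2O + CO2
n(HCl) per titration = 0.03740 × 0.1042 = 3.897 × 10^-3 mol
From the 1:2 ratio, n(Na2CO3) in each aliquot = 1/2 × 3.897 × 10^-3 = 1.949 × 10^-3 mol
n(Na2CO3) in the whole flask = 1.949 × 10^-3 × 100.0/10.00 = 0.01949 mol
mass of Na2CO3 = 0.01949 × 105.99 = 2.065 g
% Na2CO3 = 2.065 / 3.883 × 100 = 53.19 %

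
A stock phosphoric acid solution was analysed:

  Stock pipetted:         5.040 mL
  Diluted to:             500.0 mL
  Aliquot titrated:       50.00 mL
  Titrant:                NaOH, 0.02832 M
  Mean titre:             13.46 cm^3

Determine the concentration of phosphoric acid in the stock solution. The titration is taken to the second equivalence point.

H3PO4 + 2 NaOH → Na2HPO4 + 2 H2O
n(NaOH) = 0.01346 × 0.02832 = 3.812 × 10^-4 mol
From the 1:2 ratio, n(H3PO4) in the aliquot = 1/2 × 3.812 × 10^-4 = 1.906 × 10^-4 mol
[H3PO4]_dilute = 1.906 × 10^-4 / 0.05000 = 0.003812 mol/L
Dilution factor = 500.0 / 5.040 = 99.21
[H3PO4]_stock = 0.003812 × 99.21 = 0.3782 mol/L

0.3782 M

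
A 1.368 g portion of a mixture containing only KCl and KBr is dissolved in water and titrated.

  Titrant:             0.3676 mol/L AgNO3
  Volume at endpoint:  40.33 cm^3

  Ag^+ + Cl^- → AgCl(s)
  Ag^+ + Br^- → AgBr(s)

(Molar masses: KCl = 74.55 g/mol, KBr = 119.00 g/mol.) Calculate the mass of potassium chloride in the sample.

0.6645 g

n(AgNO3) = 0.04033 × 0.3676 = 0.01483 mol
Let x = n(KCl), y = n(KBr).
Titrant: 1x + 1y = 0.01483;  mass: 74.55x + 119.00y = 1.368
Solving, x = 8.914 × 10^-3 mol, y = 5.912 × 10^-3 mol
mass of KCl = 8.914 × 10^-3 × 74.55 = 0.6645 g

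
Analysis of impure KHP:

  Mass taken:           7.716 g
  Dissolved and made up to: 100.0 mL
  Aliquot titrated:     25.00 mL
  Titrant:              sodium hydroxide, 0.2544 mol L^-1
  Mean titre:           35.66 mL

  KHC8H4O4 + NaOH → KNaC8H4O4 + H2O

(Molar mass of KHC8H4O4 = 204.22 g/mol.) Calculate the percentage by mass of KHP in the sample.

96.04 %

n(NaOH) per titration = 0.03566 × 0.2544 = 9.072 × 10^-3 mol
n(KHC8H4O4) in each aliquot = 9.072 × 10^-3 mol (1:1 ratio)
n(KHC8H4O4) in the whole flask = 9.072 × 10^-3 × 100.0/25.00 = 0.03629 mol
mass of KHC8H4O4 = 0.03629 × 204.22 = 7.411 g
% KHC8H4O4 = 7.411 / 7.716 × 100 = 96.04 %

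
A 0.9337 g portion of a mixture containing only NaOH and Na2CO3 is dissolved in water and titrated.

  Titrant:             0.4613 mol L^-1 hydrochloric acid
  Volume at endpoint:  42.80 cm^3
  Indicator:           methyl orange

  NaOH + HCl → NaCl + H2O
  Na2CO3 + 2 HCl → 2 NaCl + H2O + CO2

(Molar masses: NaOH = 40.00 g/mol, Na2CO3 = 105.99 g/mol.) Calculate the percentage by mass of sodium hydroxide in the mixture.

n(HCl) = 0.04280 × 0.4613 = 0.01974 mol
Let x = n(NaOH), y = n(Na2CO3).
Titrant: 1x + 2y = 0.01974;  mass: 40.00x + 105.99y = 0.9337
Solving, x = 8.666 × 10^-3 mol, y = 5.539 × 10^-3 mol
mass of NaOH = 8.666 × 10^-3 × 40.00 = 0.3466 g
% NaOH = 0.3466 / 0.9337 × 100 = 37.13 %

37.13 %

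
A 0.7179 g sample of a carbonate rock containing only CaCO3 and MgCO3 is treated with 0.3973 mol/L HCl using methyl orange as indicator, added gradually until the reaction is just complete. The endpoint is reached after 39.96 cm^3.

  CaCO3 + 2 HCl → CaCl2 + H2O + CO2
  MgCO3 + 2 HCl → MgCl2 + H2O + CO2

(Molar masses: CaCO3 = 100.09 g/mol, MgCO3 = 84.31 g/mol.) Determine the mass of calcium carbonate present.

n(HCl) = 0.03996 × 0.3973 = 0.01588 mol
Let x = n(CaCO3), y = n(MgCO3).
Titrant: 2x + 2y = 0.01588;  mass: 100.09x + 84.31y = 0.7179
Solving, x = 3.083 × 10^-3 mol, y = 4.856 × 10^-3 mol
mass of CaCO3 = 3.083 × 10^-3 × 100.09 = 0.3085 g

0.3085 g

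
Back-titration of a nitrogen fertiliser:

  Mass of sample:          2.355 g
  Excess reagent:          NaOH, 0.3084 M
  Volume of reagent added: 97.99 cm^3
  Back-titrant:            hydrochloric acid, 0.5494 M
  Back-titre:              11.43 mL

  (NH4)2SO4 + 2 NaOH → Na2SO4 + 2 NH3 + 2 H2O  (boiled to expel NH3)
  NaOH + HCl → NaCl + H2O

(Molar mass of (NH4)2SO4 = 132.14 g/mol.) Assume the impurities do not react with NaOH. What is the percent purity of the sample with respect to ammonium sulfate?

n(NaOH) added = 0.09799 × 0.3084 = 0.03022 mol
n(HCl) used in back-titration = 0.01143 × 0.5494 = 6.280 × 10^-3 mol
n(NaOH) left over = 6.280 × 10^-3 mol (1:1 ratio)
n(NaOH) consumed by analyte = 0.03022 − 6.280 × 10^-3 = 0.02394 mol
From the 1:2 ratio, n((NH4)2SO4) = 1/2 × 0.02394 = 0.01197 mol
mass of (NH4)2SO4 = 0.01197 × 132.14 = 1.582 g
% (NH4)2SO4 = 1.582 / 2.355 × 100 = 67.17 %

67.17 %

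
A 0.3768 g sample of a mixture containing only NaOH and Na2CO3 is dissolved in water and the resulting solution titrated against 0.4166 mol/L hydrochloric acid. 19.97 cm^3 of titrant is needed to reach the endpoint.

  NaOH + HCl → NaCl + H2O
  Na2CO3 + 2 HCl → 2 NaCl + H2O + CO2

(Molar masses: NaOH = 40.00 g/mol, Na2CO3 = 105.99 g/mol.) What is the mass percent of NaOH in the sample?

52.36 %

n(HCl) = 0.01997 × 0.4166 = 8.320 × 10^-3 mol
Let x = n(NaOH), y = n(Na2CO3).
Titrant: 1x + 2y = 8.320 × 10^-3;  mass: 40.00x + 105.99y = 0.3768
Solving, x = 4.932 × 10^-3 mol, y = 1.694 × 10^-3 mol
mass of NaOH = 4.932 × 10^-3 × 40.00 = 0.1973 g
% NaOH = 0.1973 / 0.3768 × 100 = 52.36 %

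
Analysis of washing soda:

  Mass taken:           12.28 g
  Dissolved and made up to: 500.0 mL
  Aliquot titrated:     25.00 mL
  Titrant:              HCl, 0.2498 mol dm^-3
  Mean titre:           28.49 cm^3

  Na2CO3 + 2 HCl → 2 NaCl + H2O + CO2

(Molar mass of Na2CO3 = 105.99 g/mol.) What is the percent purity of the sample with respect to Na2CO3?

n(HCl) per titration = 0.02849 × 0.2498 = 7.117 × 10^-3 mol
From the 1:2 ratio, n(Na2CO3) in each aliquot = 1/2 × 7.117 × 10^-3 = 3.558 × 10^-3 mol
n(Na2CO3) in the whole flask = 3.558 × 10^-3 × 500.0/25.00 = 0.07117 mol
mass of Na2CO3 = 0.07117 × 105.99 = 7.543 g
% Na2CO3 = 7.543 / 12.28 × 100 = 61.43 %

61.43 %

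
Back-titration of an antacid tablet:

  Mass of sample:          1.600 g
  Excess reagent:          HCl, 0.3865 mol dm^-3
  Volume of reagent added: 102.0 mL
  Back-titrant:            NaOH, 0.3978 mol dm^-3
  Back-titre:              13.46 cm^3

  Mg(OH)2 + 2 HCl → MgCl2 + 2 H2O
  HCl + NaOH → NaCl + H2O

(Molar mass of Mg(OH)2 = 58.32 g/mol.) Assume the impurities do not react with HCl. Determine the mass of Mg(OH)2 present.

n(HCl) added = 0.1020 × 0.3865 = 0.03942 mol
n(NaOH) used in back-titration = 0.01346 × 0.3978 = 5.354 × 10^-3 mol
n(HCl) left over = 5.354 × 10^-3 mol (1:1 ratio)
n(HCl) consumed by analyte = 0.03942 − 5.354 × 10^-3 = 0.03407 mol
From the 1:2 ratio, n(Mg(OH)2) = 1/2 × 0.03407 = 0.01703 mol
mass of Mg(OH)2 = 0.01703 × 58.32 = 0.9934 g

0.9934 g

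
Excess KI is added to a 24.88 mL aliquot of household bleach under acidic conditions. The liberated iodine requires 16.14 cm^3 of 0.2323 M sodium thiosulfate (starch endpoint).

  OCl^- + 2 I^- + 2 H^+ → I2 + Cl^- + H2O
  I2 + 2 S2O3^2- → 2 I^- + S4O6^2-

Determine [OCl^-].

n(S2O3^2-) = 0.01614 × 0.2323 = 3.749 × 10^-3 mol
n(I2) = n(S2O3^2-)/2 = 1.875 × 10^-3 mol
n(OCl^-) in the aliquot = 1.875 × 10^-3 mol (1:1 ratio)
[OCl^-] = 1.875 × 10^-3 / 0.02488 = 0.07535 mol/L

0.07535 M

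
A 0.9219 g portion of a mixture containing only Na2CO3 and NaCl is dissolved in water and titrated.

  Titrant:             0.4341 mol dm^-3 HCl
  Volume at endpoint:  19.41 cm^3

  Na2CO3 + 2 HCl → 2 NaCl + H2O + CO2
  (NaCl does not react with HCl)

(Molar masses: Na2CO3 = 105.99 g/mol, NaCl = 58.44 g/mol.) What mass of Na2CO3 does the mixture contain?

n(HCl) = 0.01941 × 0.4341 = 8.426 × 10^-3 mol
Let x = n(Na2CO3), y = n(NaCl).
Titrant: 2x = 8.426 × 10^-3;  mass: 105.99x + 58.44y = 0.9219
Solving, x = 4.213 × 10^-3 mol, y = 8.134 × 10^-3 mol
mass of Na2CO3 = 4.213 × 10^-3 × 105.99 = 0.4465 g

0.4465 g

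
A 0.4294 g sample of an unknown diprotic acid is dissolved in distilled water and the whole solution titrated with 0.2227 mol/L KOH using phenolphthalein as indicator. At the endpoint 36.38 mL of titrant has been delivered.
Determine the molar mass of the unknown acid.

n(KOH) = 0.03638 L × 0.2227 mol/L = 8.102 × 10^-3 mol
From the 1:2 ratio, n(H2A) = 1/2 × 8.102 × 10^-3 = 4.051 × 10^-3 mol
M = m / n = 0.4294 g / 4.051 × 10^-3 mol = 106.0 g/mol

106.0 g/mol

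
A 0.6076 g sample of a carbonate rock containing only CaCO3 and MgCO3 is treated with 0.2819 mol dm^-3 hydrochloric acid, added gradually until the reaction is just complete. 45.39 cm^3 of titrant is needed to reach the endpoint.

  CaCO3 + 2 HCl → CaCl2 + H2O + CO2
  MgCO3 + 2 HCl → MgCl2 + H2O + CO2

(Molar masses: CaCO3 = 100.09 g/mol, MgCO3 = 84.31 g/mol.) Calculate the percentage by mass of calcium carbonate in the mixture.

n(HCl) = 0.04539 × 0.2819 = 0.01280 mol
Let x = n(CaCO3), y = n(MgCO3).
Titrant: 2x + 2y = 0.01280;  mass: 100.09x + 84.31y = 0.6076
Solving, x = 4.322 × 10^-3 mol, y = 2.075 × 10^-3 mol
mass of CaCO3 = 4.322 × 10^-3 × 100.09 = 0.4326 g
% CaCO3 = 0.4326 / 0.6076 × 100 = 71.20 %

71.20 %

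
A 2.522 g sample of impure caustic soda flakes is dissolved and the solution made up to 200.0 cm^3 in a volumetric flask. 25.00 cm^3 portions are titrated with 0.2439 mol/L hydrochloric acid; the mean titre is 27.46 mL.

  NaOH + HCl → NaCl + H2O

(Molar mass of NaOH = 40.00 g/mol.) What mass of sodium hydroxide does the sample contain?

n(HCl) per titration = 0.02746 × 0.2439 = 6.697 × 10^-3 mol
n(NaOH) in each aliquot = 6.697 × 10^-3 mol (1:1 ratio)
n(NaOH) in the whole flask = 6.697 × 10^-3 × 200.0/25.00 = 0.05358 mol
mass of NaOH = 0.05358 × 40.00 = 2.143 g

2.143 g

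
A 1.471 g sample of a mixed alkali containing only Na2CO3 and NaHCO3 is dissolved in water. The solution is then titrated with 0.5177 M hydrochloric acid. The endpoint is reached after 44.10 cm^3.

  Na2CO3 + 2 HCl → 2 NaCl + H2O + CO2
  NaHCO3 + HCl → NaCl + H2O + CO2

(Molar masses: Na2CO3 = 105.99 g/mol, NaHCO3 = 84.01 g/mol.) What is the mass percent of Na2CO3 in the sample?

n(HCl) = 0.04410 × 0.5177 = 0.02283 mol
Let x = n(Na2CO3), y = n(NaHCO3).
Titrant: 2x + 1y = 0.02283;  mass: 105.99x + 84.01y = 1.471
Solving, x = 7.206 × 10^-3 mol, y = 8.418 × 10^-3 mol
mass of Na2CO3 = 7.206 × 10^-3 × 105.99 = 0.7638 g
% Na2CO3 = 0.7638 / 1.471 × 100 = 51.92 %

51.92 %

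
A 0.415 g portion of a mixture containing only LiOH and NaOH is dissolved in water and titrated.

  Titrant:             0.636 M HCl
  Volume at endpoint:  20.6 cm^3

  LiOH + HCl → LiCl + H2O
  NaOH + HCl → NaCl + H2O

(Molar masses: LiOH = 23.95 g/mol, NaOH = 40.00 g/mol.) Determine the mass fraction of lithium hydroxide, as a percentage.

39.2 %

n(HCl) = 0.0206 × 0.636 = 0.0131 mol
Let x = n(LiOH), y = n(NaOH).
Titrant: 1x + 1y = 0.0131;  mass: 23.95x + 40.00y = 0.415
Solving, x = 6.80 × 10^-3 mol, y = 6.31 × 10^-3 mol
mass of LiOH = 6.80 × 10^-3 × 23.95 = 0.163 g
% LiOH = 0.163 / 0.415 × 100 = 39.2 %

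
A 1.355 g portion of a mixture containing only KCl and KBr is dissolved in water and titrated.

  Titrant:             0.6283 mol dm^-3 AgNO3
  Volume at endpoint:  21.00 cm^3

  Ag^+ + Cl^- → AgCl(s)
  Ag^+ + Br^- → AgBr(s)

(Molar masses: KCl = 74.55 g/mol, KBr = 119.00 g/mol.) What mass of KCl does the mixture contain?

n(AgNO3) = 0.02100 × 0.6283 = 0.01319 mol
Let x = n(KCl), y = n(KBr).
Titrant: 1x + 1y = 0.01319;  mass: 74.55x + 119.00y = 1.355
Solving, x = 4.840 × 10^-3 mol, y = 8.355 × 10^-3 mol
mass of KCl = 4.840 × 10^-3 × 74.55 = 0.3608 g

0.3608 g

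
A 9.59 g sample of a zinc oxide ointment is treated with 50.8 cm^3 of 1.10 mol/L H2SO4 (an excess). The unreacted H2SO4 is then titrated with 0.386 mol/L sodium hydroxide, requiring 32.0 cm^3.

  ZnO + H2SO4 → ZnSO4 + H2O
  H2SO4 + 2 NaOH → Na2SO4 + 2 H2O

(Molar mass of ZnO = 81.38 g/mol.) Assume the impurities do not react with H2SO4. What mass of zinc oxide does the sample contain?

4.04 g

n(H2SO4) added = 0.0508 × 1.10 = 0.0559 mol
n(NaOH) used in back-titration = 0.0320 × 0.386 = 0.0124 mol
From the 1:2 ratio, n(H2SO4) left over = 1/2 × 0.0124 = 6.18 × 10^-3 mol
n(H2SO4) consumed by analyte = 0.0559 − 6.18 × 10^-3 = 0.0497 mol
n(ZnO) = 0.0497 mol (1:1 ratio)
mass of ZnO = 0.0497 × 81.38 = 4.04 g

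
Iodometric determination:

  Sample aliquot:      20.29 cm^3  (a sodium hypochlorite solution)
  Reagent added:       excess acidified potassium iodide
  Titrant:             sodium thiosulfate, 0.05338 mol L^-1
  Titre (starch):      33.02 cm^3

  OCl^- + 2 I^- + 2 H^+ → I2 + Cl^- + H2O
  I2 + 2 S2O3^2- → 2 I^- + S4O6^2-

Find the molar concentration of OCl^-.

0.04344 mol/L

n(S2O3^2-) = 0.03302 × 0.05338 = 1.763 × 10^-3 mol
n(I2) = n(S2O3^2-)/2 = 8.813 × 10^-4 mol
n(OCl^-) in the aliquot = 8.813 × 10^-4 mol (1:1 ratio)
[OCl^-] = 8.813 × 10^-4 / 0.02029 = 0.04344 mol/L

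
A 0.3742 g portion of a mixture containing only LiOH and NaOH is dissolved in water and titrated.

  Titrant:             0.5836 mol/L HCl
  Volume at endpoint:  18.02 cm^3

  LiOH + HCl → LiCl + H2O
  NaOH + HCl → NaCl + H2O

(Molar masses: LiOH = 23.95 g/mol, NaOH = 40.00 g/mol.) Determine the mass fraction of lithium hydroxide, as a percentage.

18.53 %

n(HCl) = 0.01802 × 0.5836 = 0.01052 mol
Let x = n(LiOH), y = n(NaOH).
Titrant: 1x + 1y = 0.01052;  mass: 23.95x + 40.00y = 0.3742
Solving, x = 2.895 × 10^-3 mol, y = 7.622 × 10^-3 mol
mass of LiOH = 2.895 × 10^-3 × 23.95 = 0.06933 g
% LiOH = 0.06933 / 0.3742 × 100 = 18.53 %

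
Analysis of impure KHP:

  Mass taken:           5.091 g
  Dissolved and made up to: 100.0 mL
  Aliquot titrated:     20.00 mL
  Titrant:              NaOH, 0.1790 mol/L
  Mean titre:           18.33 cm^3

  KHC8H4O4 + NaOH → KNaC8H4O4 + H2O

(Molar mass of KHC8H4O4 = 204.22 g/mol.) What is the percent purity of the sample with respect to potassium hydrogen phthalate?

65.81 %

n(NaOH) per titration = 0.01833 × 0.1790 = 3.281 × 10^-3 mol
n(KHC8H4O4) in each aliquot = 3.281 × 10^-3 mol (1:1 ratio)
n(KHC8H4O4) in the whole flask = 3.281 × 10^-3 × 100.0/20.00 = 0.01641 mol
mass of KHC8H4O4 = 0.01641 × 204.22 = 3.350 g
% KHC8H4O4 = 3.350 / 5.091 × 100 = 65.81 %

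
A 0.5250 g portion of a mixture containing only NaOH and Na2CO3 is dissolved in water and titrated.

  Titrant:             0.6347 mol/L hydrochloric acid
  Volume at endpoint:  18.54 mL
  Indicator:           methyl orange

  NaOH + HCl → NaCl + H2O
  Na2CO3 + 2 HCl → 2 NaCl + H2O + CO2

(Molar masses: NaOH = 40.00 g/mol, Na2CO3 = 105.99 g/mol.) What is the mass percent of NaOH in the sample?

57.82 %

n(HCl) = 0.01854 × 0.6347 = 0.01177 mol
Let x = n(NaOH), y = n(Na2CO3).
Titrant: 1x + 2y = 0.01177;  mass: 40.00x + 105.99y = 0.5250
Solving, x = 7.588 × 10^-3 mol, y = 2.090 × 10^-3 mol
mass of NaOH = 7.588 × 10^-3 × 40.00 = 0.3035 g
% NaOH = 0.3035 / 0.5250 × 100 = 57.82 %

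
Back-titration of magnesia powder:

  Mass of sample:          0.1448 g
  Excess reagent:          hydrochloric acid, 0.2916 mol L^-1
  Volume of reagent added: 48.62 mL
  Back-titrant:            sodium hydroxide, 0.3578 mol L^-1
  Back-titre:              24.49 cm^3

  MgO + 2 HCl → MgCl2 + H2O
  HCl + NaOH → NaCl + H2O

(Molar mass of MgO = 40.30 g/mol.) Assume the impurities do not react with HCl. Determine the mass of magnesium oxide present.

0.1091 g

n(HCl) added = 0.04862 × 0.2916 = 0.01418 mol
n(NaOH) used in back-titration = 0.02449 × 0.3578 = 8.763 × 10^-3 mol
n(HCl) left over = 8.763 × 10^-3 mol (1:1 ratio)
n(HCl) consumed by analyte = 0.01418 − 8.763 × 10^-3 = 5.415 × 10^-3 mol
From the 1:2 ratio, n(MgO) = 1/2 × 5.415 × 10^-3 = 2.708 × 10^-3 mol
mass of MgO = 2.708 × 10^-3 × 40.30 = 0.1091 g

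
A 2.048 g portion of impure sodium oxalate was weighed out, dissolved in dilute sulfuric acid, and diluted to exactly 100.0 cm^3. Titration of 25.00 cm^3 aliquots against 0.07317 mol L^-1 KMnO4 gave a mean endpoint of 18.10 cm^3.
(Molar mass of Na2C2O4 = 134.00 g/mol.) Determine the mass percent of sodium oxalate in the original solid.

2 MnO4^- + 5 C2O4^2- + 16 H^+ → 2 Mn^2+ + 10 CO2 + 8 H2O
n(KMnO4) per titration = 0.01810 × 0.07317 = 1.324 × 10^-3 mol
From the 5:2 ratio, n(Na2C2O4) in each aliquot = 5/2 × 1.324 × 10^-3 = 3.311 × 10^-3 mol
n(Na2C2O4) in the whole flask = 3.311 × 10^-3 × 100.0/25.00 = 0.01324 mol
mass of Na2C2O4 = 0.01324 × 134.00 = 1.775 g
% Na2C2O4 = 1.775 / 2.048 × 100 = 86.65 %

86.65 %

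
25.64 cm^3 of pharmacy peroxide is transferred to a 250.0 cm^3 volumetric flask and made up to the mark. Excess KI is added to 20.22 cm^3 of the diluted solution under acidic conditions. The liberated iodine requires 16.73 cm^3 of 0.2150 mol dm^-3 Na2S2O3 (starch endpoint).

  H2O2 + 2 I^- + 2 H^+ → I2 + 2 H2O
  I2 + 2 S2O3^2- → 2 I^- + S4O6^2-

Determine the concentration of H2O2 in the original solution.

n(S2O3^2-) = 0.01673 × 0.2150 = 3.597 × 10^-3 mol
n(I2) = n(S2O3^2-)/2 = 1.798 × 10^-3 mol
n(H2O2) in the aliquot = 1.798 × 10^-3 mol (1:1 ratio)
[H2O2]_dilute = 1.798 × 10^-3 / 0.02022 = 0.08895 mol/L
[H2O2]_original = 0.08895 × 250.0/25.64 = 0.8673 mol/L

0.8673 mol/L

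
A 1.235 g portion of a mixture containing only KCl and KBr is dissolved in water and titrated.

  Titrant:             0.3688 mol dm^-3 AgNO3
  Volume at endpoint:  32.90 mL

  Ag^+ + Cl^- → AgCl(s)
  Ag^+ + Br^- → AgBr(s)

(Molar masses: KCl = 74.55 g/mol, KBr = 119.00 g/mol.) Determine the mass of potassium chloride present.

0.3503 g

n(AgNO3) = 0.03290 × 0.3688 = 0.01213 mol
Let x = n(KCl), y = n(KBr).
Titrant: 1x + 1y = 0.01213;  mass: 74.55x + 119.00y = 1.235
Solving, x = 4.699 × 10^-3 mol, y = 7.434 × 10^-3 mol
mass of KCl = 4.699 × 10^-3 × 74.55 = 0.3503 g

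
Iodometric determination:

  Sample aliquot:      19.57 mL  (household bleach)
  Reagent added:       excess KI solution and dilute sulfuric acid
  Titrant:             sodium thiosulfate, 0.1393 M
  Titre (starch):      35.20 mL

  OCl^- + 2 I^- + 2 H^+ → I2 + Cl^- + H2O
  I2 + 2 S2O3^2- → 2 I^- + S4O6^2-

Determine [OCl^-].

0.1253 M

n(S2O3^2-) = 0.03520 × 0.1393 = 4.903 × 10^-3 mol
n(I2) = n(S2O3^2-)/2 = 2.452 × 10^-3 mol
n(OCl^-) in the aliquot = 2.452 × 10^-3 mol (1:1 ratio)
[OCl^-] = 2.452 × 10^-3 / 0.01957 = 0.1253 mol/L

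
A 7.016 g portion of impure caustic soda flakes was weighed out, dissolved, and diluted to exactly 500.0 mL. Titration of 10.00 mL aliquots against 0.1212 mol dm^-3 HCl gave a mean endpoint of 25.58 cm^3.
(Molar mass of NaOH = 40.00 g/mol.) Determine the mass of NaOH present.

6.201 g

NaOH + HCl → NaCl + H2O
n(HCl) per titration = 0.02558 × 0.1212 = 3.100 × 10^-3 mol
n(NaOH) in each aliquot = 3.100 × 10^-3 mol (1:1 ratio)
n(NaOH) in the whole flask = 3.100 × 10^-3 × 500.0/10.00 = 0.1550 mol
mass of NaOH = 0.1550 × 40.00 = 6.201 g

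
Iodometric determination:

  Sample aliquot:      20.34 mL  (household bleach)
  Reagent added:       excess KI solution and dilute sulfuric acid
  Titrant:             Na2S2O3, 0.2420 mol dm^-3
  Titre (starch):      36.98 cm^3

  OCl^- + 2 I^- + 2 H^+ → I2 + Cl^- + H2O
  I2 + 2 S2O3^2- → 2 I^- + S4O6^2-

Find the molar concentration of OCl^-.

0.2200 mol/L

n(S2O3^2-) = 0.03698 × 0.2420 = 8.949 × 10^-3 mol
n(I2) = n(S2O3^2-)/2 = 4.475 × 10^-3 mol
n(OCl^-) in the aliquot = 4.475 × 10^-3 mol (1:1 ratio)
[OCl^-] = 4.475 × 10^-3 / 0.02034 = 0.2200 mol/L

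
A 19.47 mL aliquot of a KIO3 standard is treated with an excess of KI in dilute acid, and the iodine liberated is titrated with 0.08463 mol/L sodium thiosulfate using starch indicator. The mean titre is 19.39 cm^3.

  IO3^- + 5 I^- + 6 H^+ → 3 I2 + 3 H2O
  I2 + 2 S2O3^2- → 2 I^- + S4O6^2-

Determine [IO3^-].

0.01405 mol/L

n(S2O3^2-) = 0.01939 × 0.08463 = 1.641 × 10^-3 mol
n(I2) = n(S2O3^2-)/2 = 8.205 × 10^-4 mol
From the 1:3 ratio, n(IO3^-) in the aliquot = 1/3 × 8.205 × 10^-4 = 2.735 × 10^-4 mol
[IO3^-] = 2.735 × 10^-4 / 0.01947 = 0.01405 mol/L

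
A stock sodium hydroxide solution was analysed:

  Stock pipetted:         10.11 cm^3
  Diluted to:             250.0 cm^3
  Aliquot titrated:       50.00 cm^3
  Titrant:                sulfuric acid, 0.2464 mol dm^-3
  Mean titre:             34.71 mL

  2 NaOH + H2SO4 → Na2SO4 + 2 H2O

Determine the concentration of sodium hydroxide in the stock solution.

8.459 mol/L

n(H2SO4) = 0.03471 × 0.2464 = 8.553 × 10^-3 mol
From the 2:1 ratio, n(NaOH) in the aliquot = 2/1 × 8.553 × 10^-3 = 0.01711 mol
[NaOH]_dilute = 0.01711 / 0.05000 = 0.3421 mol/L
Dilution factor = 250.0 / 10.11 = 24.73
[NaOH]_stock = 0.3421 × 24.73 = 8.459 mol/L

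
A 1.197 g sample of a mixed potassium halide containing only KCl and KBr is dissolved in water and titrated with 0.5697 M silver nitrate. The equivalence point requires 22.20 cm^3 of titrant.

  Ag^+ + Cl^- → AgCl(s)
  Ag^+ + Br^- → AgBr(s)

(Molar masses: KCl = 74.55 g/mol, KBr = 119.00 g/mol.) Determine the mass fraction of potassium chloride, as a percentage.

n(AgNO3) = 0.02220 × 0.5697 = 0.01265 mol
Let x = n(KCl), y = n(KBr).
Titrant: 1x + 1y = 0.01265;  mass: 74.55x + 119.00y = 1.197
Solving, x = 6.930 × 10^-3 mol, y = 5.717 × 10^-3 mol
mass of KCl = 6.930 × 10^-3 × 74.55 = 0.5166 g
% KCl = 0.5166 / 1.197 × 100 = 43.16 %

43.16 %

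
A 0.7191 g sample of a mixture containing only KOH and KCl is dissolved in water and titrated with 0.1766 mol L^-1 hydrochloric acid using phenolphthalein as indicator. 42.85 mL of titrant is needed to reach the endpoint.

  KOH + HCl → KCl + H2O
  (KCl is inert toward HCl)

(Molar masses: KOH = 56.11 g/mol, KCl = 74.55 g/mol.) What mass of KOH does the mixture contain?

0.4246 g

n(HCl) = 0.04285 × 0.1766 = 7.567 × 10^-3 mol
Let x = n(KOH), y = n(KCl).
Titrant: 1x = 7.567 × 10^-3;  mass: 56.11x + 74.55y = 0.7191
Solving, x = 7.567 × 10^-3 mol, y = 3.950 × 10^-3 mol
mass of KOH = 7.567 × 10^-3 × 56.11 = 0.4246 g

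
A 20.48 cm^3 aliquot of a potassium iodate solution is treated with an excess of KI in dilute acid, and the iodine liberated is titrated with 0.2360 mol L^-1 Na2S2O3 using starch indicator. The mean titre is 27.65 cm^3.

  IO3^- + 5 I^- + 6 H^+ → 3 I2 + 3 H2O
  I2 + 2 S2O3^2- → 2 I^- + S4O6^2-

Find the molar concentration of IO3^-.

n(S2O3^2-) = 0.02765 × 0.2360 = 6.525 × 10^-3 mol
n(I2) = n(S2O3^2-)/2 = 3.263 × 10^-3 mol
From the 1:3 ratio, n(IO3^-) in the aliquot = 1/3 × 3.263 × 10^-3 = 1.088 × 10^-3 mol
[IO3^-] = 1.088 × 10^-3 / 0.02048 = 0.05310 mol/L

0.05310 mol/L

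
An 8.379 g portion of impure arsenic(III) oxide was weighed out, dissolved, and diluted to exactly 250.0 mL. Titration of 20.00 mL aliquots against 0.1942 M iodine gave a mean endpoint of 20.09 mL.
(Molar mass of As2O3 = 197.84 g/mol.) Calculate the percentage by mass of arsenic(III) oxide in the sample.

57.57 %

As2O3 + 2 I2 + 2 H2O → As2O5 + 4 HI
n(I2) per titration = 0.02009 × 0.1942 = 3.901 × 10^-3 mol
From the 1:2 ratio, n(As2O3) in each aliquot = 1/2 × 3.901 × 10^-3 = 1.951 × 10^-3 mol
n(As2O3) in the whole flask = 1.951 × 10^-3 × 250.0/20.00 = 0.02438 mol
mass of As2O3 = 0.02438 × 197.84 = 4.824 g
% As2O3 = 4.824 / 8.379 × 100 = 57.57 %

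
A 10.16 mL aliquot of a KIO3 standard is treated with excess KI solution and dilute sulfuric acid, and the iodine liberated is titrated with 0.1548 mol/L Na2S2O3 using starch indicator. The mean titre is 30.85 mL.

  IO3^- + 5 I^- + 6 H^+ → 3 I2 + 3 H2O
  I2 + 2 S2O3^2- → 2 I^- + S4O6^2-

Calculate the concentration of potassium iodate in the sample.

n(S2O3^2-) = 0.03085 × 0.1548 = 4.776 × 10^-3 mol
n(I2) = n(S2O3^2-)/2 = 2.388 × 10^-3 mol
From the 1:3 ratio, n(IO3^-) in the aliquot = 1/3 × 2.388 × 10^-3 = 7.959 × 10^-4 mol
[IO3^-] = 7.959 × 10^-4 / 0.01016 = 0.07834 mol/L

0.07834 mol/L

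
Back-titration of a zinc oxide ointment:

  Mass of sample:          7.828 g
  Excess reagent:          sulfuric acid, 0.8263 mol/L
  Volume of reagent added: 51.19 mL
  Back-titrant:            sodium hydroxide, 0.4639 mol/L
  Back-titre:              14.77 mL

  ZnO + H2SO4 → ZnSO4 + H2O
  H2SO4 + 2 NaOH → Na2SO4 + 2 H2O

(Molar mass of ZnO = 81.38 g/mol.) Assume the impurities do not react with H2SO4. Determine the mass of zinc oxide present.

3.163 g

n(H2SO4) added = 0.05119 × 0.8263 = 0.04230 mol
n(NaOH) used in back-titration = 0.01477 × 0.4639 = 6.852 × 10^-3 mol
From the 1:2 ratio, n(H2SO4) left over = 1/2 × 6.852 × 10^-3 = 3.426 × 10^-3 mol
n(H2SO4) consumed by analyte = 0.04230 − 3.426 × 10^-3 = 0.03887 mol
n(ZnO) = 0.03887 mol (1:1 ratio)
mass of ZnO = 0.03887 × 81.38 = 3.163 g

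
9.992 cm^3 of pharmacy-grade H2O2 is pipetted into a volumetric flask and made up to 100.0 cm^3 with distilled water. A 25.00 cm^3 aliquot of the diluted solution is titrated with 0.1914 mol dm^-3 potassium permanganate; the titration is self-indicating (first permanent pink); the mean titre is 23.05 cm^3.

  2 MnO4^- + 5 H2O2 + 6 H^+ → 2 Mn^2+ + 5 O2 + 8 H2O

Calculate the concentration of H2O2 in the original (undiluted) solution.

n(KMnO4) = 0.02305 × 0.1914 = 4.412 × 10^-3 mol
From the 5:2 ratio, n(H2O2) in the aliquot = 5/2 × 4.412 × 10^-3 = 0.01103 mol
[H2O2]_dilute = 0.01103 / 0.02500 = 0.4412 mol/L
Dilution factor = 100.0 / 9.992 = 10.01
[H2O2]_stock = 0.4412 × 10.01 = 4.415 mol/L

4.415 mol/L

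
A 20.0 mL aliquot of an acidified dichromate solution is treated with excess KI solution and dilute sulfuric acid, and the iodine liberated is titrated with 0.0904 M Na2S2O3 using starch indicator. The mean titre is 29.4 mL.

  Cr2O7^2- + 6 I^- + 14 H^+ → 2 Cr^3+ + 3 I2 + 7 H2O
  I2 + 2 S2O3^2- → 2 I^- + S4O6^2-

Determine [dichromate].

n(S2O3^2-) = 0.0294 × 0.0904 = 2.66 × 10^-3 mol
n(I2) = n(S2O3^2-)/2 = 1.33 × 10^-3 mol
From the 1:3 ratio, n(Cr2O7^2-) in the aliquot = 1/3 × 1.33 × 10^-3 = 4.43 × 10^-4 mol
[Cr2O7^2-] = 4.43 × 10^-4 / 0.0200 = 0.0221 mol/L

0.0221 M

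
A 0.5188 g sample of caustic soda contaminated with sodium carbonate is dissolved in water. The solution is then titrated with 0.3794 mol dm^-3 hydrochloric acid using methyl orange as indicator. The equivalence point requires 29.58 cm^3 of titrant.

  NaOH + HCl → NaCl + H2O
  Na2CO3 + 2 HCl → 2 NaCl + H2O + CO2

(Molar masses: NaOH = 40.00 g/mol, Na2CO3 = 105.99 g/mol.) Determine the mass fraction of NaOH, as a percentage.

45.06 %

n(HCl) = 0.02958 × 0.3794 = 0.01122 mol
Let x = n(NaOH), y = n(Na2CO3).
Titrant: 1x + 2y = 0.01122;  mass: 40.00x + 105.99y = 0.5188
Solving, x = 5.844 × 10^-3 mol, y = 2.689 × 10^-3 mol
mass of NaOH = 5.844 × 10^-3 × 40.00 = 0.2338 g
% NaOH = 0.2338 / 0.5188 × 100 = 45.06 %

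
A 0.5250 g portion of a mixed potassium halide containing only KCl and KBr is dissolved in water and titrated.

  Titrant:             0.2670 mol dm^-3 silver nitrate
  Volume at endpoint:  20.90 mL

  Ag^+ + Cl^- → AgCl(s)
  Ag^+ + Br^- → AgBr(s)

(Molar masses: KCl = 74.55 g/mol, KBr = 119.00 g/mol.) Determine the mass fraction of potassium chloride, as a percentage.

44.42 %

n(AgNO3) = 0.02090 × 0.2670 = 5.580 × 10^-3 mol
Let x = n(KCl), y = n(KBr).
Titrant: 1x + 1y = 5.580 × 10^-3;  mass: 74.55x + 119.00y = 0.5250
Solving, x = 3.128 × 10^-3 mol, y = 2.452 × 10^-3 mol
mass of KCl = 3.128 × 10^-3 × 74.55 = 0.2332 g
% KCl = 0.2332 / 0.5250 × 100 = 44.42 %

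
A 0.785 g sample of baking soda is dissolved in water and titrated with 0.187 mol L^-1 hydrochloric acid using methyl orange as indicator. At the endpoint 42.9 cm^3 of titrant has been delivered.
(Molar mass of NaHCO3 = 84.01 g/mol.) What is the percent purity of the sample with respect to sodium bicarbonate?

85.9 %

NaHCO3 + HCl → NaCl + H2O + CO2
n(HCl) = 0.0429 L × 0.187 mol/L = 8.02 × 10^-3 mol
n(NaHCO3) = 8.02 × 10^-3 mol (1:1 ratio)
mass of NaHCO3 = 8.02 × 10^-3 × 84.01 g/mol = 0.674 g
% NaHCO3 = 0.674 / 0.785 × 100 = 85.9 %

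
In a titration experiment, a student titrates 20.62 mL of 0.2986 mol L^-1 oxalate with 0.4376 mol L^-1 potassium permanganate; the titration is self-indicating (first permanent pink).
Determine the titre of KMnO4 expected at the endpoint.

5.628 mL

2 MnO4^- + 5 C2O4^2- + 16 H^+ → 2 Mn^2+ + 10 CO2 + 8 H2O
n(C2O4^2-) = 0.02062 L × 0.2986 mol/L = 6.157 × 10^-3 mol
From the 2:5 stoichiometry, n(KMnO4) = 2/5 × 6.157 × 10^-3 = 2.463 × 10^-3 mol
V(KMnO4) = 2.463 × 10^-3 mol / 0.4376 mol/L = 0.005628 L = 5.628 mL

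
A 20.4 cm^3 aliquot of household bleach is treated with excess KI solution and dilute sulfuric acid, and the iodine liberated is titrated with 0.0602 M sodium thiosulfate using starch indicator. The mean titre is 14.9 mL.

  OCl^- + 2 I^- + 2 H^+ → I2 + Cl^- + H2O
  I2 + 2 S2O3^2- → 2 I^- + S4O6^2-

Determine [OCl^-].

n(S2O3^2-) = 0.0149 × 0.0602 = 8.97 × 10^-4 mol
n(I2) = n(S2O3^2-)/2 = 4.48 × 10^-4 mol
n(OCl^-) in the aliquot = 4.48 × 10^-4 mol (1:1 ratio)
[OCl^-] = 4.48 × 10^-4 / 0.0204 = 0.0220 mol/L

0.0220 M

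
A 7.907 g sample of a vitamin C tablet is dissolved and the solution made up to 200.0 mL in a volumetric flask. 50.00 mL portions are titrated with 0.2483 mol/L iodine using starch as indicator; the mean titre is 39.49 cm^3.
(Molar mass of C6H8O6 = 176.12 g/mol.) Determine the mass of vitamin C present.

C6H8O6 + I2 → C6H6O6 + 2 HI
n(I2) per titration = 0.03949 × 0.2483 = 9.805 × 10^-3 mol
n(C6H8O6) in each aliquot = 9.805 × 10^-3 mol (1:1 ratio)
n(C6H8O6) in the whole flask = 9.805 × 10^-3 × 200.0/50.00 = 0.03922 mol
mass of C6H8O6 = 0.03922 × 176.12 = 6.908 g

6.908 g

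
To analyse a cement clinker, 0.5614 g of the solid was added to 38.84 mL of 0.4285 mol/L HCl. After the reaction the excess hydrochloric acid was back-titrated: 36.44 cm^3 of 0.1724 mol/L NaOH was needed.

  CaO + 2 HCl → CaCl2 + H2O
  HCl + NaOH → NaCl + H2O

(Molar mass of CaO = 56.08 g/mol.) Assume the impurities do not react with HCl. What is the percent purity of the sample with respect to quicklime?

n(HCl) added = 0.03884 × 0.4285 = 0.01664 mol
n(NaOH) used in back-titration = 0.03644 × 0.1724 = 6.282 × 10^-3 mol
n(HCl) left over = 6.282 × 10^-3 mol (1:1 ratio)
n(HCl) consumed by analyte = 0.01664 − 6.282 × 10^-3 = 0.01036 mol
From the 1:2 ratio, n(CaO) = 1/2 × 0.01036 = 5.180 × 10^-3 mol
mass of CaO = 5.180 × 10^-3 × 56.08 = 0.2905 g
% CaO = 0.2905 / 0.5614 × 100 = 51.75 %

51.75 %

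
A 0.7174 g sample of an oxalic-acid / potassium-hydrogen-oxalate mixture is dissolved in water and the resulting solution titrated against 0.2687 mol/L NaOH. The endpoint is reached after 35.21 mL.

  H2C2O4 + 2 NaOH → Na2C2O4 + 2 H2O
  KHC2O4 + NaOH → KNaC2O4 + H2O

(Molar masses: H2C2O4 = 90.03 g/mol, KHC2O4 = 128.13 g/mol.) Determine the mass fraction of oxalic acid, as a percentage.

37.36 %

n(NaOH) = 0.03521 × 0.2687 = 9.461 × 10^-3 mol
Let x = n(H2C2O4), y = n(KHC2O4).
Titrant: 2x + 1y = 9.461 × 10^-3;  mass: 90.03x + 128.13y = 0.7174
Solving, x = 2.977 × 10^-3 mol, y = 3.507 × 10^-3 mol
mass of H2C2O4 = 2.977 × 10^-3 × 90.03 = 0.2680 g
% H2C2O4 = 0.2680 / 0.7174 × 100 = 37.36 %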